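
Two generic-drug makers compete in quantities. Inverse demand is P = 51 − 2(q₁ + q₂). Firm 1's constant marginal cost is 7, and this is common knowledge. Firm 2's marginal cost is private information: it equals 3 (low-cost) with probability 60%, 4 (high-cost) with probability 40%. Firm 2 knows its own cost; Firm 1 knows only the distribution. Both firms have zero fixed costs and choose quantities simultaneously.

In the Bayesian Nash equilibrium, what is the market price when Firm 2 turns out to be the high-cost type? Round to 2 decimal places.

Type-c best response for Firm 2: q₂(c) = (51 − c)/4 − q₁/2.
Firm 1 maximizes expected profit; its first-order condition is 51 − 4q₁ − 2E[q₂] − 7 = 0.
Substituting E[q₂] and solving: E[c₂] = 3.4, so q₁ = (51 − 2·7 + 3.4)/6 = 6.73333.
q₂(high-cost) = 8.38333, so P = 51 − 2·(6.73333 + 8.38333) = 20.7667.

20.77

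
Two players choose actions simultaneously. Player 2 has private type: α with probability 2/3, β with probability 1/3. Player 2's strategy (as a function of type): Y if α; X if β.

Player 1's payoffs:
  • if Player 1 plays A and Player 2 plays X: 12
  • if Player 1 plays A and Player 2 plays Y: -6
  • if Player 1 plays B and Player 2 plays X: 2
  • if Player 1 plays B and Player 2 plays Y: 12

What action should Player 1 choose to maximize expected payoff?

B

Compute Player 1's expected payoff for each action, taking the expectation over Player 2's type.
E[A] = 2/3·(-6) + 1/3·(12) = 0
E[B] = 2/3·(12) + 1/3·(2) = 26/3
Best response: B (26/3 is the largest).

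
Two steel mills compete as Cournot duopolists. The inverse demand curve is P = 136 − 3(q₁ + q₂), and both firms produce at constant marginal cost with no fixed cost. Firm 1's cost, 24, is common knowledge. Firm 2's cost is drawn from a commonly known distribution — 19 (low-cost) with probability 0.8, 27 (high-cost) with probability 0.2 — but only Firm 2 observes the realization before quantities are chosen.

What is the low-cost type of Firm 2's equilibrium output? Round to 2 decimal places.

Firm 2 with cost c maximizes (136 − 3(q₁+q₂) − c)·q₂, giving q₂(c) = (136 − c − 3q₁)/6.
E[c₂] = 0.8·19 + 0.2·27 = 20.6
Firm 1's FOC against E[q₂] yields q₁ = (136 − 2·24 + E[c₂])/9 = (136 − 48 + 20.6)/9 = 12.0667.
q₂(low-cost) = (136 − 19 − 3·12.0667)/6 = 13.4667.

13.47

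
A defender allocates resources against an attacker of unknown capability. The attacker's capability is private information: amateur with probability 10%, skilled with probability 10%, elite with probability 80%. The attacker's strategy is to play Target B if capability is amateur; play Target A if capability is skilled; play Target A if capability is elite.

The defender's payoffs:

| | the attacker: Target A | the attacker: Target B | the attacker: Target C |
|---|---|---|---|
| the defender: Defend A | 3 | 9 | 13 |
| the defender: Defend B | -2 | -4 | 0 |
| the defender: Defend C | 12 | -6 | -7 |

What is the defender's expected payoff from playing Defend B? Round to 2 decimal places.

Take the expectation over the attacker's capability, weighting each type's action by its prior probability.
E[Defend B] = 0.1·(-4) + 0.1·(-2) + 0.8·(-2) = (-0.4) + (-0.2) + (-1.6) = -2.2

-2.20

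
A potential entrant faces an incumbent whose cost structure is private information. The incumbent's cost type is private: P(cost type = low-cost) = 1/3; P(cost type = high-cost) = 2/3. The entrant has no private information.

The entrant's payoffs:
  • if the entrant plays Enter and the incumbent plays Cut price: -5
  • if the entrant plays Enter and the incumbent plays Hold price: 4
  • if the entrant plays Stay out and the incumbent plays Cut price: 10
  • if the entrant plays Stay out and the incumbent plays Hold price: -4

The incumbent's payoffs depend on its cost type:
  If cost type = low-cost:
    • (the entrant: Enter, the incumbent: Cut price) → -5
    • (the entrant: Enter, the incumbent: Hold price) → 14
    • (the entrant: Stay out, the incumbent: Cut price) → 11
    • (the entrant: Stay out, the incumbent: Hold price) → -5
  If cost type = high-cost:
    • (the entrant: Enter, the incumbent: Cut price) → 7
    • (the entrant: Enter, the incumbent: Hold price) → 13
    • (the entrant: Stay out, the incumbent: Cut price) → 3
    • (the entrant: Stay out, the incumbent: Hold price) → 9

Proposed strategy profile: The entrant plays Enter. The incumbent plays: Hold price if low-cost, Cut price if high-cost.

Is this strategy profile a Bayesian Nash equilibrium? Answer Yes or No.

The entrant plays Enter: E[Enter] = 1/3·(4) + 2/3·(-5) = -2; E[Stay out] = 16/3. Not best-responding. ✗
The incumbent (cost type low-cost), facing Enter: Cut price gives -5, Hold price gives 14. Proposed Hold price is best. ✓
The incumbent (cost type high-cost), facing Enter: Cut price gives 7, Hold price gives 13. Proposed Cut price is not best — profitable deviation exists. ✗

No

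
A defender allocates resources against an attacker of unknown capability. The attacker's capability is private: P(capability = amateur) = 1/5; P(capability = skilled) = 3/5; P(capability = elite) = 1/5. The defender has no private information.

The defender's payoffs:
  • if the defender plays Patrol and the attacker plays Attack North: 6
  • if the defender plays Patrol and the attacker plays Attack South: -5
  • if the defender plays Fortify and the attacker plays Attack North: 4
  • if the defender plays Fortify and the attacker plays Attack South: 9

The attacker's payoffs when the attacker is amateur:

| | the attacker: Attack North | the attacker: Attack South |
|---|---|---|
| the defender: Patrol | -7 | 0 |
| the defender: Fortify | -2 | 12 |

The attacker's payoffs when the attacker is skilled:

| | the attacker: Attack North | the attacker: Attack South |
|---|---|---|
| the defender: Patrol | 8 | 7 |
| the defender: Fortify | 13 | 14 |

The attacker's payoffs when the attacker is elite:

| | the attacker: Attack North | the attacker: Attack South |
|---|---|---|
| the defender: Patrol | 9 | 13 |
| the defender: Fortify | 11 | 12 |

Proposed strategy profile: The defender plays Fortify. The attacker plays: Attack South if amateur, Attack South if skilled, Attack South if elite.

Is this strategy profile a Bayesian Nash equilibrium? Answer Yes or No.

A profile is a BNE iff every type of every player is best-responding given beliefs about the other side.
The defender plays Fortify: E[Fortify] = 1/5·(9) + 3/5·(9) + 1/5·(9) = 9; E[Patrol] = -5. Best-responding. ✓
The attacker (capability amateur), facing Fortify: Attack North gives -2, Attack South gives 12. Proposed Attack South is best. ✓
The attacker (capability skilled), facing Fortify: Attack North gives 13, Attack South gives 14. Proposed Attack South is best. ✓
The attacker (capability elite), facing Fortify: Attack North gives 11, Attack South gives 12. Proposed Attack South is best. ✓

Yes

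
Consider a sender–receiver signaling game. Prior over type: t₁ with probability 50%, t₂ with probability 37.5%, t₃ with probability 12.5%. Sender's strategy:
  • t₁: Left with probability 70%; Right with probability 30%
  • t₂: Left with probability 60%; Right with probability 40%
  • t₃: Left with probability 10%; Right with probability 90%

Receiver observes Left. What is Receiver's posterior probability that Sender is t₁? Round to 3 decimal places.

0.596

Apply Bayes' rule using the sender's strategy as the likelihood.
P(Left) = 0.5·0.7 + 0.375·0.6 + 0.125·0.1 = 0.5875
P(t₁ | Left) = (0.5·0.7) / 0.5875 = 0.35 / 0.5875 = 0.595745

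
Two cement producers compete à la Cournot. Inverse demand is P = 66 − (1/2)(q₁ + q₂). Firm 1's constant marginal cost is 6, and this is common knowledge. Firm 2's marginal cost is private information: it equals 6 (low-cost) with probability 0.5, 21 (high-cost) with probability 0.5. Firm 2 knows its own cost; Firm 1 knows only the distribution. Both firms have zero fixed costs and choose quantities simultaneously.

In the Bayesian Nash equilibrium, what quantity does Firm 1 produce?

45

Each type of Firm 2 best-responds to q₁; Firm 1 best-responds to the expected q₂ over Firm 2's types.
Firm 2 with cost c maximizes (66 − (1/2)(q₁+q₂) − c)·q₂, giving q₂(c) = (66 − c − (1/2)q₁).
E[c₂] = 0.5·6 + 0.5·21 = 13.5
Firm 1's FOC against E[q₂] yields q₁ = (66 − 2·6 + E[c₂])/(3/2) = (66 − 12 + 13.5)/(3/2) = 45.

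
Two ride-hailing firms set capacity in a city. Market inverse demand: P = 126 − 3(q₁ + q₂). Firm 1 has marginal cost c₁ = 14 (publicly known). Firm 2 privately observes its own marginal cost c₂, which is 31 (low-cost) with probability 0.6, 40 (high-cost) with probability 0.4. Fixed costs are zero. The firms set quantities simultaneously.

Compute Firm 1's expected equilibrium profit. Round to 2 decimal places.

Firm 2 with cost c maximizes (126 − 3(q₁+q₂) − c)·q₂, giving q₂(c) = (126 − c − 3q₁)/6.
E[c₂] = 0.6·31 + 0.4·40 = 34.6
Firm 1's FOC against E[q₂] yields q₁ = (126 − 2·14 + E[c₂])/9 = (126 − 28 + 34.6)/9 = 14.7333.
E[P] = 126 − 3·(q₁ + E[q₂]) = 58.2; Firm 1's expected profit = (E[P] − 14)·q₁ = (58.2 − 14)·14.7333 = 651.213.

651.21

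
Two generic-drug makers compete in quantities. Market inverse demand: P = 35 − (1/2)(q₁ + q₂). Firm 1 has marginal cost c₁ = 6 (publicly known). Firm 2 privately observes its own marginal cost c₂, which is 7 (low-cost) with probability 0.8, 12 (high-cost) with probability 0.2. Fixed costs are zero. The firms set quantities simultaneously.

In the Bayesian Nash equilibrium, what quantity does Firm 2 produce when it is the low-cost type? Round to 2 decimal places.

Type-c best response for Firm 2: q₂(c) = (35 − c) − q₁/2.
Firm 1 maximizes expected profit; its first-order condition is 35 − q₁ − (1/2)E[q₂] − 6 = 0.
Substituting E[q₂] and solving: E[c₂] = 8, so q₁ = (35 − 2·6 + 8)/(3/2) = 20.6667.
q₂(low-cost) = (35 − 7 − (1/2)·20.6667) = 17.6667.

17.67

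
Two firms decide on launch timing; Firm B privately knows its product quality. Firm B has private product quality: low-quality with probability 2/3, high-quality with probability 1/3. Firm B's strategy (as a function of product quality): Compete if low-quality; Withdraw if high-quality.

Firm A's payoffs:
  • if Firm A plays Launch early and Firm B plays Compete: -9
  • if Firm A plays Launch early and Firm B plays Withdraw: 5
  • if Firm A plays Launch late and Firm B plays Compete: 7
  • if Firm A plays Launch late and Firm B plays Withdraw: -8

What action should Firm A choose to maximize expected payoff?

E[Launch early] = 2/3·(-9) + 1/3·(5) = -13/3
E[Launch late] = 2/3·(7) + 1/3·(-8) = 2
Best response: Launch late (2 is the largest).

Launch late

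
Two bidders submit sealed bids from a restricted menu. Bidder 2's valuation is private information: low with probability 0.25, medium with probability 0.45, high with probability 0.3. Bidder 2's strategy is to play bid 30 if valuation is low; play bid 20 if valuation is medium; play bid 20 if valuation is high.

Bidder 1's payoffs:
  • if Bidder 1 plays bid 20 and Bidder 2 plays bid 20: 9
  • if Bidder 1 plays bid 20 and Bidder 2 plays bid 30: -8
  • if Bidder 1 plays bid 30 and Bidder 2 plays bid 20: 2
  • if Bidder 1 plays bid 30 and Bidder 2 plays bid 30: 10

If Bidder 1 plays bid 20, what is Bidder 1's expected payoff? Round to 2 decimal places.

4.75

E[bid 20] = 0.25·(-8) + 0.45·9 + 0.3·9 = (-2) + 4.05 + 2.7 = 4.75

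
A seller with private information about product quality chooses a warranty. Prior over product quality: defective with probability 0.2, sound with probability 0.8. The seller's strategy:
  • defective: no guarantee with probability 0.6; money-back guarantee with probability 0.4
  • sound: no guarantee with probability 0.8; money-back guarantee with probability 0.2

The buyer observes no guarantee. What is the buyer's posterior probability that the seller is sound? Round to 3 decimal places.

Apply Bayes' rule using the sender's strategy as the likelihood.
P(no guarantee) = 0.2·0.6 + 0.8·0.8 = 0.76
P(sound | no guarantee) = (0.8·0.8) / 0.76 = 0.64 / 0.76 = 0.842105

0.842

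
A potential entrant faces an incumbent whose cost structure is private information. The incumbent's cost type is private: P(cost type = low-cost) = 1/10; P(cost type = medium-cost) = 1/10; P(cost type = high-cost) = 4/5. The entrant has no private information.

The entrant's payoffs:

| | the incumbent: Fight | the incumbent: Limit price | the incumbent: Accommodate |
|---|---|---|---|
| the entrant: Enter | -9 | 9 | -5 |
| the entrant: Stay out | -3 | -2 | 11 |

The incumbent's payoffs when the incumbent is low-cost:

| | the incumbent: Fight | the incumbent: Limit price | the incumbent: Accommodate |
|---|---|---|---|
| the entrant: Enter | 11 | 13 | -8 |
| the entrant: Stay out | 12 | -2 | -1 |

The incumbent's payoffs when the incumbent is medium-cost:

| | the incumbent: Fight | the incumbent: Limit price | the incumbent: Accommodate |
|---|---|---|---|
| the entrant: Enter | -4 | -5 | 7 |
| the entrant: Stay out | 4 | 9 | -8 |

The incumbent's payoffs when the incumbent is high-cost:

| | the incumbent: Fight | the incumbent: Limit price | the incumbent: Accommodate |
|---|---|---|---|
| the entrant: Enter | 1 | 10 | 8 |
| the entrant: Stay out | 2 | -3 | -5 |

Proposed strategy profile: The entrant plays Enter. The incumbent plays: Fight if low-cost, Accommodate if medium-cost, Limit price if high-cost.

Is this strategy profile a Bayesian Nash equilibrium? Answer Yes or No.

No

The entrant plays Enter: E[Enter] = 1/10·(-9) + 1/10·(-5) + 4/5·(9) = 29/5; E[Stay out] = -4/5. Best-responding. ✓
The incumbent (cost type low-cost), facing Enter: Fight gives 11, Limit price gives 13, Accommodate gives -8. Proposed Fight is not best — profitable deviation exists. ✗
The incumbent (cost type medium-cost), facing Enter: Fight gives -4, Limit price gives -5, Accommodate gives 7. Proposed Accommodate is best. ✓
The incumbent (cost type high-cost), facing Enter: Fight gives 1, Limit price gives 10, Accommodate gives 8. Proposed Limit price is best. ✓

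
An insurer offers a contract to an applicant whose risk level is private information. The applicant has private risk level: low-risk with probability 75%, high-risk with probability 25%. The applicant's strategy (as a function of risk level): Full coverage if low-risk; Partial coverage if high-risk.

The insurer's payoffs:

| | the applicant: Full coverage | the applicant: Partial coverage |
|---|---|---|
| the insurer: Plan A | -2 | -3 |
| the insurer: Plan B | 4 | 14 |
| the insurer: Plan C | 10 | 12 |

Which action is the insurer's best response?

Plan C

Compute the insurer's expected payoff for each action, taking the expectation over the applicant's type.
E[Plan A] = 0.75·(-2) + 0.25·(-3) = -2.25
E[Plan B] = 0.75·(4) + 0.25·(14) = 6.5
E[Plan C] = 0.75·(10) + 0.25·(12) = 10.5
Best response: Plan C (10.5 is the largest).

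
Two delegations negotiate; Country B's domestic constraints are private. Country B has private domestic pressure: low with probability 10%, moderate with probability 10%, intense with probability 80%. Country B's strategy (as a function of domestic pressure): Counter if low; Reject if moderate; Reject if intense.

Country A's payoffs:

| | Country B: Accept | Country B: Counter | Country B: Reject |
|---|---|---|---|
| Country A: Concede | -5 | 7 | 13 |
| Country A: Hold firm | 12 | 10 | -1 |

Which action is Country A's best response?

E[Concede] = 0.1·(7) + 0.1·(13) + 0.8·(13) = 12.4
E[Hold firm] = 0.1·(10) + 0.1·(-1) + 0.8·(-1) = 0.1
Best response: Concede (12.4 is the largest).

Concede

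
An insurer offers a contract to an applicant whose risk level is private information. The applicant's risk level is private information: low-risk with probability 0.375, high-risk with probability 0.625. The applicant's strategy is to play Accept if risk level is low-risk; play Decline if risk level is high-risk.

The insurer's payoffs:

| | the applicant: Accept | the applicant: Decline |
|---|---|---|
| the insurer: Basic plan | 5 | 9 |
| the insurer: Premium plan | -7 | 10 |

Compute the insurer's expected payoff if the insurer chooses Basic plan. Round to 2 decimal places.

Take the expectation over the applicant's risk level, weighting each type's action by its prior probability.
E[Basic plan] = 0.375·5 + 0.625·9 = 1.875 + 5.625 = 7.5

7.50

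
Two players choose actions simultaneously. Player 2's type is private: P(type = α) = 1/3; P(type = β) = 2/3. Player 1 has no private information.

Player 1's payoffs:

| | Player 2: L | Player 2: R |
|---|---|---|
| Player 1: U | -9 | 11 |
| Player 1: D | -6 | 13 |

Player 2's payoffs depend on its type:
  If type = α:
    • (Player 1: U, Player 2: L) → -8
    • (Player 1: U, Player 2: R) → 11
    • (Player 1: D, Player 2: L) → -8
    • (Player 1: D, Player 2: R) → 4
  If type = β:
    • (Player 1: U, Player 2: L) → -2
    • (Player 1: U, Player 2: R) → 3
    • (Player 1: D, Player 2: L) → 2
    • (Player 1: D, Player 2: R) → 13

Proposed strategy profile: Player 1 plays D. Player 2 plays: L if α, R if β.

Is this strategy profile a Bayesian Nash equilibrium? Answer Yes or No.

A profile is a BNE iff every type of every player is best-responding given beliefs about the other side.
Player 1 plays D: E[D] = 1/3·(-6) + 2/3·(13) = 20/3; E[U] = 13/3. Best-responding. ✓
Player 2 (type α), facing D: L gives -8, R gives 4. Proposed L is not best — profitable deviation exists. ✗
Player 2 (type β), facing D: L gives 2, R gives 13. Proposed R is best. ✓

No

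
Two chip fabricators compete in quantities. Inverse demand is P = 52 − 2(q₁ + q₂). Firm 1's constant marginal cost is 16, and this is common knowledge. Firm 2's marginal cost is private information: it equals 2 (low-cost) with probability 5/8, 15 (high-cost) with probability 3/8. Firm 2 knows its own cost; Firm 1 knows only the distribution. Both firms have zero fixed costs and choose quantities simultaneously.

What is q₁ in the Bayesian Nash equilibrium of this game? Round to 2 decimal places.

Firm 2 with cost c maximizes (52 − 2(q₁+q₂) − c)·q₂, giving q₂(c) = (52 − c − 2q₁)/4.
E[c₂] = 5/8·2 + 3/8·15 = 6.875
Firm 1's FOC against E[q₂] yields q₁ = (52 − 2·16 + E[c₂])/6 = (52 − 32 + 6.875)/6 = 4.47917.

4.48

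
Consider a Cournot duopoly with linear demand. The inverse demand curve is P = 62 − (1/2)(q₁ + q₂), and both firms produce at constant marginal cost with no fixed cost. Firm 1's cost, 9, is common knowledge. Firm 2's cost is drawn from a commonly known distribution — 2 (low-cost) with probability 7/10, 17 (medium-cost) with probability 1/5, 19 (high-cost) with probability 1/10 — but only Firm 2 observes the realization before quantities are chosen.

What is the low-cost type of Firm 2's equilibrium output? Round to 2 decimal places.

Firm 2 with cost c maximizes (62 − (1/2)(q₁+q₂) − c)·q₂, giving q₂(c) = (62 − c − (1/2)q₁).
E[c₂] = 7/10·2 + 1/5·17 + 1/10·19 = 6.7
Firm 1's FOC against E[q₂] yields q₁ = (62 − 2·9 + E[c₂])/(3/2) = (62 − 18 + 6.7)/(3/2) = 33.8.
q₂(low-cost) = (62 − 2 − (1/2)·33.8) = 43.1.

43.10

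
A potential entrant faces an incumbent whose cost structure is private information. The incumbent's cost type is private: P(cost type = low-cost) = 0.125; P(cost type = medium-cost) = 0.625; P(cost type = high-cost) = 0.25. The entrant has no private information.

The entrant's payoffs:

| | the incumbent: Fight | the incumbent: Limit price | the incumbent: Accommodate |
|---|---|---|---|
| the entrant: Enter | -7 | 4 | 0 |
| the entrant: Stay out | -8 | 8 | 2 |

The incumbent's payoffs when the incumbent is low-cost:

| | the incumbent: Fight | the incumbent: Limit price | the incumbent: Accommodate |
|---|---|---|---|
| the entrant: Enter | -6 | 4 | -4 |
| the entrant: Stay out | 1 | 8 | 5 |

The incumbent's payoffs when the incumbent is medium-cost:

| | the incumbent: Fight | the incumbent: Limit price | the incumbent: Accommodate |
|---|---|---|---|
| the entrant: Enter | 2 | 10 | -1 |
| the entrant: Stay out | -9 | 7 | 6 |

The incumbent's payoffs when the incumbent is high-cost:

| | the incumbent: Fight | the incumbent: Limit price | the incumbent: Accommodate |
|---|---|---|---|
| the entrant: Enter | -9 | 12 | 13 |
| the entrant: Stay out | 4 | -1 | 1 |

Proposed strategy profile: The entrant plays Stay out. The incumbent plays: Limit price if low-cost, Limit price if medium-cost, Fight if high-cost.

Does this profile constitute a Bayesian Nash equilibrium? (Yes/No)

The entrant plays Stay out: E[Stay out] = 0.125·(8) + 0.625·(8) + 0.25·(-8) = 4; E[Enter] = 1.25. Best-responding. ✓
The incumbent (cost type low-cost), facing Stay out: Fight gives 1, Limit price gives 8, Accommodate gives 5. Proposed Limit price is best. ✓
The incumbent (cost type medium-cost), facing Stay out: Fight gives -9, Limit price gives 7, Accommodate gives 6. Proposed Limit price is best. ✓
The incumbent (cost type high-cost), facing Stay out: Fight gives 4, Limit price gives -1, Accommodate gives 1. Proposed Fight is best. ✓

Yes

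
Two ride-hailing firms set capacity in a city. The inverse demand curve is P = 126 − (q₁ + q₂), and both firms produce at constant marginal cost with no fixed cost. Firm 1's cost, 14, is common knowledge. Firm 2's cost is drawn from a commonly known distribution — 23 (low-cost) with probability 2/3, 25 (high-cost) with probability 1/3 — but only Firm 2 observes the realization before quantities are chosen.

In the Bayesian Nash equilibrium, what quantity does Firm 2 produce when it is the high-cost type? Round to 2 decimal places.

Firm 2 with cost c maximizes (126 − (q₁+q₂) − c)·q₂, giving q₂(c) = (126 − c − q₁)/2.
E[c₂] = 2/3·23 + 1/3·25 = 23.6667
Firm 1's FOC against E[q₂] yields q₁ = (126 − 2·14 + E[c₂])/3 = (126 − 28 + 23.6667)/3 = 40.5556.
q₂(high-cost) = (126 − 25 − 40.5556)/2 = 30.2222.

30.22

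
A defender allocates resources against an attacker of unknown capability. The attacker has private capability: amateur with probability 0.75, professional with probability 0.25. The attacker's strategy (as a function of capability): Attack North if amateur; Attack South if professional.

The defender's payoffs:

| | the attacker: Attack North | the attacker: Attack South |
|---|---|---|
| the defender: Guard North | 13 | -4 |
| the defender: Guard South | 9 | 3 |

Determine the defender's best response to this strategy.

E[Guard North] = 0.75·(13) + 0.25·(-4) = 8.75
E[Guard South] = 0.75·(9) + 0.25·(3) = 7.5
Best response: Guard North (8.75 is the largest).

Guard North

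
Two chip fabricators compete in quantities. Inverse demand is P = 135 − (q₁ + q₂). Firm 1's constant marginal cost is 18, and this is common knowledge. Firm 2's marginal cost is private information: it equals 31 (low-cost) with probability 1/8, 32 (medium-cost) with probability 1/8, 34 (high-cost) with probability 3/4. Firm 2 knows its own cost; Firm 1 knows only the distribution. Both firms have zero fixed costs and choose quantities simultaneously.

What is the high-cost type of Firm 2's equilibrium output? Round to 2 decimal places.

Type-c best response for Firm 2: q₂(c) = (135 − c)/2 − q₁/2.
Firm 1 maximizes expected profit; its first-order condition is 135 − 2q₁ − E[q₂] − 18 = 0.
Substituting E[q₂] and solving: E[c₂] = 33.375, so q₁ = (135 − 2·18 + 33.375)/3 = 44.125.
q₂(high-cost) = (135 − 34 − 44.125)/2 = 28.4375.

28.44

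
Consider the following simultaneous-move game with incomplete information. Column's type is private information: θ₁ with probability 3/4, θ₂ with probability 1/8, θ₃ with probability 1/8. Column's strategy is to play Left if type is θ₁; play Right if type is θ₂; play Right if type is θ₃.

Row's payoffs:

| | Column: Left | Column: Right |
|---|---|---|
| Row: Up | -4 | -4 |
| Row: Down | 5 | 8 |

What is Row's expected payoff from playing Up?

Take the expectation over Column's type, weighting each type's action by its prior probability.
E[Up] = 3/4·(-4) + 1/8·(-4) + 1/8·(-4) = (-3) + (-1/2) + (-1/2) = -4

-4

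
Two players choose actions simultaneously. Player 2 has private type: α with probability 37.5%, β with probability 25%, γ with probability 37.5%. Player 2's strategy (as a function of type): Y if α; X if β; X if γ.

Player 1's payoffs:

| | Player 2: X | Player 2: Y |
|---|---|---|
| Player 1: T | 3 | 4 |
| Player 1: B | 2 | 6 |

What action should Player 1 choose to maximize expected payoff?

B

Compute Player 1's expected payoff for each action, taking the expectation over Player 2's type.
E[T] = 0.375·(4) + 0.25·(3) + 0.375·(3) = 3.375
E[B] = 0.375·(6) + 0.25·(2) + 0.375·(2) = 3.5
Best response: B (3.5 is the largest).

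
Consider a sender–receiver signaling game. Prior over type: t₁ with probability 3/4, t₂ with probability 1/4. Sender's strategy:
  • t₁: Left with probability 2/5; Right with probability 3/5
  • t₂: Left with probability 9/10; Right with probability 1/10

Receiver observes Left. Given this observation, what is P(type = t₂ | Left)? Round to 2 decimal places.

P(Left) = (3/4)·(2/5) + (1/4)·(9/10) = 21/40
P(t₂ | Left) = ((1/4)·(9/10)) / (21/40) = (9/40) / (21/40) = 3/7

0.43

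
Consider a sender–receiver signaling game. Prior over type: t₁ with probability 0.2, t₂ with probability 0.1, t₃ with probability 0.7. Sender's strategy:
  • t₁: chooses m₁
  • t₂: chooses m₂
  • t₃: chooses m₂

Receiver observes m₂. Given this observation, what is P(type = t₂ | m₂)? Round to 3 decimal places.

0.125

P(m₂) = 0.2·0 + 0.1·1 + 0.7·1 = 0.8
P(t₂ | m₂) = (0.1·1) / 0.8 = 0.1 / 0.8 = 0.125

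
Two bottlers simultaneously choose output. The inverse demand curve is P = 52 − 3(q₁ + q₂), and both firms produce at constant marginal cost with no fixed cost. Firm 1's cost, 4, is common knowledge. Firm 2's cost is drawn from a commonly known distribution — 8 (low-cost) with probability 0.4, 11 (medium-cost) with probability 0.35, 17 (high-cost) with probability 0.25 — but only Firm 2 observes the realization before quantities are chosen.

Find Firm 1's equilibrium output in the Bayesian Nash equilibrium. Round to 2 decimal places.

6.14

Firm 2 with cost c maximizes (52 − 3(q₁+q₂) − c)·q₂, giving q₂(c) = (52 − c − 3q₁)/6.
E[c₂] = 0.4·8 + 0.35·11 + 0.25·17 = 11.3
Firm 1's FOC against E[q₂] yields q₁ = (52 − 2·4 + E[c₂])/9 = (52 − 8 + 11.3)/9 = 6.14444.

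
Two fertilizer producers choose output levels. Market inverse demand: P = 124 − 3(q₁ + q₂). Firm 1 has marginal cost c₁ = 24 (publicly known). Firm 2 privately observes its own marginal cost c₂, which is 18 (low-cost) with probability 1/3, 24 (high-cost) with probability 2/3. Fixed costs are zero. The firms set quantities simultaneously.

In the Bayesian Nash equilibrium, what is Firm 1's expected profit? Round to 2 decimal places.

Type-c best response for Firm 2: q₂(c) = (124 − c)/6 − q₁/2.
Firm 1 maximizes expected profit; its first-order condition is 124 − 6q₁ − 3E[q₂] − 24 = 0.
Substituting E[q₂] and solving: E[c₂] = 22, so q₁ = (124 − 2·24 + 22)/9 = 10.8889.
E[P] = 124 − 3·(q₁ + E[q₂]) = 56.6667; Firm 1's expected profit = (E[P] − 24)·q₁ = (56.6667 − 24)·10.8889 = 355.704.

355.70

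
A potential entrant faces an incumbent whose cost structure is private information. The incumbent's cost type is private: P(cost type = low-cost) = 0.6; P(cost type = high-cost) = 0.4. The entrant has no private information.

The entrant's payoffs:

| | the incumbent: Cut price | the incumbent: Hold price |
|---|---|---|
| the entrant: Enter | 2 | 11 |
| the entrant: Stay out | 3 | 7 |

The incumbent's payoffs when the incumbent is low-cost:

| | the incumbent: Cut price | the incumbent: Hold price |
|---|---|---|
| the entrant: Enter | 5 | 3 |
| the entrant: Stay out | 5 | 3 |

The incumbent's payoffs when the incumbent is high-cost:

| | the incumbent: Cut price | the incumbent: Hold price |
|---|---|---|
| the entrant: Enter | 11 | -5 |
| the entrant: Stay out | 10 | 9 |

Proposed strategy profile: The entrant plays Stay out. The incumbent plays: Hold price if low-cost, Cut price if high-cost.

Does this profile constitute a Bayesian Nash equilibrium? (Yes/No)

No

A profile is a BNE iff every type of every player is best-responding given beliefs about the other side.
The entrant plays Stay out: E[Stay out] = 0.6·(7) + 0.4·(3) = 5.4; E[Enter] = 7.4. Not best-responding. ✗
The incumbent (cost type low-cost), facing Stay out: Cut price gives 5, Hold price gives 3. Proposed Hold price is not best — profitable deviation exists. ✗
The incumbent (cost type high-cost), facing Stay out: Cut price gives 10, Hold price gives 9. Proposed Cut price is best. ✓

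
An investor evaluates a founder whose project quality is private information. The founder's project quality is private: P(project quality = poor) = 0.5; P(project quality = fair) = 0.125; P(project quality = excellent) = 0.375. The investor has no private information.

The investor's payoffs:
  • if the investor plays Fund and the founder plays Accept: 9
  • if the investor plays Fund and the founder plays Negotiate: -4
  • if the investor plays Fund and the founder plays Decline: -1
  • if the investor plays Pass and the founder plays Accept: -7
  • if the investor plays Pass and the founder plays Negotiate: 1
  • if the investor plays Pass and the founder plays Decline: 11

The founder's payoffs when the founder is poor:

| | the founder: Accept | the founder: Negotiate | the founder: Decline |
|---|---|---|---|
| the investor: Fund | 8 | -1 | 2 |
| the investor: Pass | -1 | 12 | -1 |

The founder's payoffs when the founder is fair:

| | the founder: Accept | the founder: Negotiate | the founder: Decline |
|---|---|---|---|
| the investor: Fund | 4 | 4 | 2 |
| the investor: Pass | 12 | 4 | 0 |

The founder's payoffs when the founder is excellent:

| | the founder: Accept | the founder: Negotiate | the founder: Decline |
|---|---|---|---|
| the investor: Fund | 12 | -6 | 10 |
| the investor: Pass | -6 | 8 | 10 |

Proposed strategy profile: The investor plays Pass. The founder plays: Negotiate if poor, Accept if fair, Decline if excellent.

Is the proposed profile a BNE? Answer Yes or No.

Yes

The investor plays Pass: E[Pass] = 0.5·(1) + 0.125·(-7) + 0.375·(11) = 3.75; E[Fund] = -1.25. Best-responding. ✓
The founder (project quality poor), facing Pass: Accept gives -1, Negotiate gives 12, Decline gives -1. Proposed Negotiate is best. ✓
The founder (project quality fair), facing Pass: Accept gives 12, Negotiate gives 4, Decline gives 0. Proposed Accept is best. ✓
The founder (project quality excellent), facing Pass: Accept gives -6, Negotiate gives 8, Decline gives 10. Proposed Decline is best. ✓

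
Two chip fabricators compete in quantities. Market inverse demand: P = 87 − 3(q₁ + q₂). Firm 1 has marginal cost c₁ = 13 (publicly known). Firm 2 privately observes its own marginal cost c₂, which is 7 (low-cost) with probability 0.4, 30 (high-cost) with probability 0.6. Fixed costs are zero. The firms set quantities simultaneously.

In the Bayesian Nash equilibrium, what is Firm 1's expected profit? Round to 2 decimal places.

247.82

Each type of Firm 2 best-responds to q₁; Firm 1 best-responds to the expected q₂ over Firm 2's types.
Firm 2 with cost c maximizes (87 − 3(q₁+q₂) − c)·q₂, giving q₂(c) = (87 − c − 3q₁)/6.
E[c₂] = 0.4·7 + 0.6·30 = 20.8
Firm 1's FOC against E[q₂] yields q₁ = (87 − 2·13 + E[c₂])/9 = (87 − 26 + 20.8)/9 = 9.08889.
E[P] = 87 − 3·(q₁ + E[q₂]) = 40.2667; Firm 1's expected profit = (E[P] − 13)·q₁ = (40.2667 − 13)·9.08889 = 247.824.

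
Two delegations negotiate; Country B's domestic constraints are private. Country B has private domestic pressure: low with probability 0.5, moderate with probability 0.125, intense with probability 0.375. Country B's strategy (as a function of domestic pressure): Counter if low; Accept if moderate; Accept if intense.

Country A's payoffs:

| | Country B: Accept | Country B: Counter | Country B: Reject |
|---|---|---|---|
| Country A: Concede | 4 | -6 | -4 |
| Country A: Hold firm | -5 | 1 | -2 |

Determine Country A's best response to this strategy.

E[Concede] = 0.5·(-6) + 0.125·(4) + 0.375·(4) = -1
E[Hold firm] = 0.5·(1) + 0.125·(-5) + 0.375·(-5) = -2
Best response: Concede (-1 is the largest).

Concede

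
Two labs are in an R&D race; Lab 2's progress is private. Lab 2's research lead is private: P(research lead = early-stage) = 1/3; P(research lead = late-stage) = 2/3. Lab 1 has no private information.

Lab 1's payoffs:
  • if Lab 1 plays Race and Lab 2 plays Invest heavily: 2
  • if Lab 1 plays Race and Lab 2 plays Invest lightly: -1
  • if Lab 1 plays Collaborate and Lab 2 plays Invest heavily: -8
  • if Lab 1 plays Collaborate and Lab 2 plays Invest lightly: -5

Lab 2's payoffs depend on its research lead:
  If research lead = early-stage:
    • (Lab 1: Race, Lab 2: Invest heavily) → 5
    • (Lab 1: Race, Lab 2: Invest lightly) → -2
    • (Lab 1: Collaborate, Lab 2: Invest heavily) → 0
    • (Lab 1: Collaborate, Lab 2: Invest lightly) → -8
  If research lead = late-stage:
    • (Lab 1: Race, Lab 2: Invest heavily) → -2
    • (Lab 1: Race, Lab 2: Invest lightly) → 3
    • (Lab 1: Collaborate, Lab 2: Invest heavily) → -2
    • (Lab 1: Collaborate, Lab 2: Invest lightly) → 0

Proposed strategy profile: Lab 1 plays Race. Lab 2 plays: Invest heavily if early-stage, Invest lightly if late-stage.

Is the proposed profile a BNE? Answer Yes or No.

Yes

A profile is a BNE iff every type of every player is best-responding given beliefs about the other side.
Lab 1 plays Race: E[Race] = 1/3·(2) + 2/3·(-1) = 0; E[Collaborate] = -6. Best-responding. ✓
Lab 2 (research lead early-stage), facing Race: Invest heavily gives 5, Invest lightly gives -2. Proposed Invest heavily is best. ✓
Lab 2 (research lead late-stage), facing Race: Invest heavily gives -2, Invest lightly gives 3. Proposed Invest lightly is best. ✓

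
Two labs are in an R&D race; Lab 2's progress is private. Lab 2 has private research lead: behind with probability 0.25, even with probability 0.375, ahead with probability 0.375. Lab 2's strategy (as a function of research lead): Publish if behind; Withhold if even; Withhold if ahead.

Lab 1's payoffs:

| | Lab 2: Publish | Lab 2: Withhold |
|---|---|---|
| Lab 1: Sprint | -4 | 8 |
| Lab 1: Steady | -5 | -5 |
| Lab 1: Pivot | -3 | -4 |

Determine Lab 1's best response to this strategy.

E[Sprint] = 0.25·(-4) + 0.375·(8) + 0.375·(8) = 5
E[Steady] = 0.25·(-5) + 0.375·(-5) + 0.375·(-5) = -5
E[Pivot] = 0.25·(-3) + 0.375·(-4) + 0.375·(-4) = -3.75
Best response: Sprint (5 is the largest).

Sprint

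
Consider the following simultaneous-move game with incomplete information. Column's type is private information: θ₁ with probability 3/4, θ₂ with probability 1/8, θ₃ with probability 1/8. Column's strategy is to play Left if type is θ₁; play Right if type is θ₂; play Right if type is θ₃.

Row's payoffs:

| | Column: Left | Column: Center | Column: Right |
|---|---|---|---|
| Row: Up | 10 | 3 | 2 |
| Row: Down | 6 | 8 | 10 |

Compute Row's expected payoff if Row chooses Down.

7

Take the expectation over Column's type, weighting each type's action by its prior probability.
E[Down] = 3/4·6 + 1/8·10 + 1/8·10 = 9/2 + 5/4 + 5/4 = 7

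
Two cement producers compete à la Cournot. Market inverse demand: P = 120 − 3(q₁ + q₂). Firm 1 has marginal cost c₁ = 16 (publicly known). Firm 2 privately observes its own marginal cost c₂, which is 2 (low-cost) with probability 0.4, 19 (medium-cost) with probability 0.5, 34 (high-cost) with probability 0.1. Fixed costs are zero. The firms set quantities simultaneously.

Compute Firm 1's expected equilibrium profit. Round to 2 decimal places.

Type-c best response for Firm 2: q₂(c) = (120 − c)/6 − q₁/2.
Firm 1 maximizes expected profit; its first-order condition is 120 − 6q₁ − 3E[q₂] − 16 = 0.
Substituting E[q₂] and solving: E[c₂] = 13.7, so q₁ = (120 − 2·16 + 13.7)/9 = 11.3.
E[P] = 120 − 3·(q₁ + E[q₂]) = 49.9; Firm 1's expected profit = (E[P] − 16)·q₁ = (49.9 − 16)·11.3 = 383.07.

383.07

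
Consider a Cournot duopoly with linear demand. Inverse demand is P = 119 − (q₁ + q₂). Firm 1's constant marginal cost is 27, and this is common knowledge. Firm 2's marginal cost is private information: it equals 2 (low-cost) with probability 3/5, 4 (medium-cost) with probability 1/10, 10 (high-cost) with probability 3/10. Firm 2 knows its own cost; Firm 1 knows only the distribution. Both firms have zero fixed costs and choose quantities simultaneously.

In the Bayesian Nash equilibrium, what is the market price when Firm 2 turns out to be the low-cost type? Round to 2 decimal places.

48.90

Firm 2 with cost c maximizes (119 − (q₁+q₂) − c)·q₂, giving q₂(c) = (119 − c − q₁)/2.
E[c₂] = 3/5·2 + 1/10·4 + 3/10·10 = 4.6
Firm 1's FOC against E[q₂] yields q₁ = (119 − 2·27 + E[c₂])/3 = (119 − 54 + 4.6)/3 = 23.2.
q₂(low-cost) = 46.9, so P = 119 − (23.2 + 46.9) = 48.9.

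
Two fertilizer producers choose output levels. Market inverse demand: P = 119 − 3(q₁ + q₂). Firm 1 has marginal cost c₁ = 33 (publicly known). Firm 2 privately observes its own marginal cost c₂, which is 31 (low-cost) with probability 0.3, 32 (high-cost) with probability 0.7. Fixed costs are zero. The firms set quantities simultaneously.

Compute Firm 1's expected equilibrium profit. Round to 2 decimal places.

Each type of Firm 2 best-responds to q₁; Firm 1 best-responds to the expected q₂ over Firm 2's types.
Firm 2 with cost c maximizes (119 − 3(q₁+q₂) − c)·q₂, giving q₂(c) = (119 − c − 3q₁)/6.
E[c₂] = 0.3·31 + 0.7·32 = 31.7
Firm 1's FOC against E[q₂] yields q₁ = (119 − 2·33 + E[c₂])/9 = (119 − 66 + 31.7)/9 = 9.41111.
E[P] = 119 − 3·(q₁ + E[q₂]) = 61.2333; Firm 1's expected profit = (E[P] − 33)·q₁ = (61.2333 − 33)·9.41111 = 265.707.

265.71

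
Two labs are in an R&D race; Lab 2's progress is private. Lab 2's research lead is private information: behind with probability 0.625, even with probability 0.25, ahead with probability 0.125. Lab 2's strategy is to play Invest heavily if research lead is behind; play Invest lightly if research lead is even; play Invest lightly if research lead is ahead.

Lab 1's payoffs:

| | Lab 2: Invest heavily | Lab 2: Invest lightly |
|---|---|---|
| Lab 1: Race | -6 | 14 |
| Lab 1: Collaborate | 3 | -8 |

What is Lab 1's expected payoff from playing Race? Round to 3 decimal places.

E[Race] = 0.625·(-6) + 0.25·14 + 0.125·14 = (-3.75) + 3.5 + 1.75 = 1.5

1.500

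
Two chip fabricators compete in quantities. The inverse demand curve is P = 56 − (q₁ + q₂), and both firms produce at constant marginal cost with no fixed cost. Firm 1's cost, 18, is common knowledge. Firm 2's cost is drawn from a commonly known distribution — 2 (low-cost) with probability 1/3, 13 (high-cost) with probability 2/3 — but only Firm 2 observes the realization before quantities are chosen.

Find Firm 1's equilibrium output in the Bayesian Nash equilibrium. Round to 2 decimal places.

9.78

Firm 2 with cost c maximizes (56 − (q₁+q₂) − c)·q₂, giving q₂(c) = (56 − c − q₁)/2.
E[c₂] = 1/3·2 + 2/3·13 = 9.33333
Firm 1's FOC against E[q₂] yields q₁ = (56 − 2·18 + E[c₂])/3 = (56 − 36 + 9.33333)/3 = 9.77778.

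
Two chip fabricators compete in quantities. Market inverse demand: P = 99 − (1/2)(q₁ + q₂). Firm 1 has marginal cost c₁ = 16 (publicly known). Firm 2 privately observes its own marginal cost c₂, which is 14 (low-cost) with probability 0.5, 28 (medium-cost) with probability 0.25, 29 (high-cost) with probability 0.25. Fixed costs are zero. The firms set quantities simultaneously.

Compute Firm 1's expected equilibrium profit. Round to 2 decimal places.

Firm 2 with cost c maximizes (99 − (1/2)(q₁+q₂) − c)·q₂, giving q₂(c) = (99 − c − (1/2)q₁).
E[c₂] = 0.5·14 + 0.25·28 + 0.25·29 = 21.25
Firm 1's FOC against E[q₂] yields q₁ = (99 − 2·16 + E[c₂])/(3/2) = (99 − 32 + 21.25)/(3/2) = 58.8333.
E[P] = 99 − (1/2)·(q₁ + E[q₂]) = 45.4167; Firm 1's expected profit = (E[P] − 16)·q₁ = (45.4167 − 16)·58.8333 = 1730.68.

1730.68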